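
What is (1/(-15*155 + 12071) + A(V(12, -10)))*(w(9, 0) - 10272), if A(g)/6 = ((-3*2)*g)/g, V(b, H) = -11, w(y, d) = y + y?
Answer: 1798833585/4873 ≈ 3.6914e+5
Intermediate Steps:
w(y, d) = 2*y
A(g) = -36 (A(g) = 6*(((-3*2)*g)/g) = 6*((-6*g)/g) = 6*(-6) = -36)
(1/(-15*155 + 12071) + A(V(12, -10)))*(w(9, 0) - 10272) = (1/(-15*155 + 12071) - 36)*(2*9 - 10272) = (1/(-2325 + 12071) - 36)*(18 - 10272) = (1/9746 - 36)*(-10254) = -350855/9746*(-10254) = 1798833585/4873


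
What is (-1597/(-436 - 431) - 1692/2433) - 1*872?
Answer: -612329285/703137 ≈ -870.85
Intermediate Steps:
(-1597/(-436 - 431) - 1692/2433) - 1*872 = (-1597/(-867) - 1692*1/2433) - 872 = (-1597*(-1/867) - 564/811) - 872 = (1597/867 - 564/811) - 872 = 806179/703137 - 872 = -612329285/703137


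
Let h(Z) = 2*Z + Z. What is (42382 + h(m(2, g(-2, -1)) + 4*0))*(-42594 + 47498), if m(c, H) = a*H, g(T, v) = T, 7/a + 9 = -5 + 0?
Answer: 207856040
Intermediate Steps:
a = -1/2 (a = 7/(-9 + (-5 + 0)) = 7/(-9 - 5) = 7/(-14) = 7*(-1/14) = -1/2 ≈ -0.50000)
m(c, H) = -H/2
h(Z) = 3*Z
(42382 + h(m(2, g(-2, -1)) + 4*0))*(-42594 + 47498) = (42382 + 3*(-1/2*(-2) + 4*0))*(-42594 + 47498) = (42382 + 3*(1 + 0))*4904 = (42382 + 3*1)*4904 = (42382 + 3)*4904 = 42385*4904 = 207856040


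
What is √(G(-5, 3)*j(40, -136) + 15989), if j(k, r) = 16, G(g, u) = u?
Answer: √16037 ≈ 126.64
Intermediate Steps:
√(G(-5, 3)*j(40, -136) + 15989) = √(3*16 + 15989) = √(48 + 15989) = √16037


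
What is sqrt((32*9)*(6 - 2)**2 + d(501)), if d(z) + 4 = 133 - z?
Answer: 2*sqrt(1059) ≈ 65.085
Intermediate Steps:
d(z) = 129 - z (d(z) = -4 + (133 - z) = 129 - z)
sqrt((32*9)*(6 - 2)**2 + d(501)) = sqrt((32*9)*(6 - 2)**2 + (129 - 1*501)) = sqrt(288*4**2 + (129 - 501)) = sqrt(288*16 - 372) = sqrt(4608 - 372) = sqrt(4236) = 2*sqrt(1059)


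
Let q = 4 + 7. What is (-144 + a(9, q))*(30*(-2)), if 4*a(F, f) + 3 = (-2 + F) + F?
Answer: 8445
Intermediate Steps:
q = 11
a(F, f) = -5/4 + F/2 (a(F, f) = -¾ + ((-2 + F) + F)/4 = -¾ + (-2 + 2*F)/4 = -¾ + (-½ + F/2) = -5/4 + F/2)
(-144 + a(9, q))*(30*(-2)) = (-144 + (-5/4 + (½)*9))*(30*(-2)) = (-144 + (-5/4 + 9/2))*(-60) = (-144 + 13/4)*(-60) = -563/4*(-60) = 8445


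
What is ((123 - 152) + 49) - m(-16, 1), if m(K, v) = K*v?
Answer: 36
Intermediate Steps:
((123 - 152) + 49) - m(-16, 1) = ((123 - 152) + 49) - (-16) = (-29 + 49) - 1*(-16) = 20 + 16 = 36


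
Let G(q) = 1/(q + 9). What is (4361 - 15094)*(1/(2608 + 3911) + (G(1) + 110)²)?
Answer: -84815798251127/651900 ≈ -1.3011e+8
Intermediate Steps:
G(q) = 1/(9 + q)
(4361 - 15094)*(1/(2608 + 3911) + (G(1) + 110)²) = (4361 - 15094)*(1/(2608 + 3911) + (1/(9 + 1) + 110)²) = -10733*(1/6519 + (1/10 + 110)²) = -10733*(1/6519 + (⅒ + 110)²) = -10733*(1/6519 + (1101/10)²) = -10733*(1/6519 + 1212201/100) = -10733*7902338419/651900 = -84815798251127/651900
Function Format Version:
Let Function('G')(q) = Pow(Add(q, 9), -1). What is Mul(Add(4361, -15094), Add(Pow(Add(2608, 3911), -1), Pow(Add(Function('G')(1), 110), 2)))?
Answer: Rational(-84815798251127, 651900) ≈ -1.3011e+8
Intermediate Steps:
Function('G')(q) = Pow(Add(9, q), -1)
Mul(Add(4361, -15094), Add(Pow(Add(2608, 3911), -1), Pow(Add(Function('G')(1), 110), 2))) = Mul(Add(4361, -15094), Add(Pow(Add(2608, 3911), -1), Pow(Add(Pow(Add(9, 1), -1), 110), 2))) = Mul(-10733, Add(Pow(6519, -1), Pow(Add(Pow(10, -1), 110), 2))) = Mul(-10733, Add(Rational(1, 6519), Pow(Add(Rational(1, 10), 110), 2))) = Mul(-10733, Add(Rational(1, 6519), Pow(Rational(1101, 10), 2))) = Mul(-10733, Add(Rational(1, 6519), Rational(1212201, 100))) = Mul(-10733, Rational(7902338419, 651900)) = Rational(-84815798251127, 651900)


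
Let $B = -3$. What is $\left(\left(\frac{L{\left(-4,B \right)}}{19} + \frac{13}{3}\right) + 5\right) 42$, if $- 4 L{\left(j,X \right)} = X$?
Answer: $\frac{14959}{38} \approx 393.66$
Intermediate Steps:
$L{\left(j,X \right)} = - \frac{X}{4}$
$\left(\left(\frac{L{\left(-4,B \right)}}{19} + \frac{13}{3}\right) + 5\right) 42 = \left(\left(\frac{\left(- \frac{1}{4}\right) \left(-3\right)}{19} + \frac{13}{3}\right) + 5\right) 42 = \left(\left(\frac{3}{4} \cdot \frac{1}{19} + 13 \cdot \frac{1}{3}\right) + 5\right) 42 = \left(\left(\frac{3}{76} + \frac{13}{3}\right) + 5\right) 42 = \left(\frac{997}{228} + 5\right) 42 = \frac{2137}{228} \cdot 42 = \frac{14959}{38}$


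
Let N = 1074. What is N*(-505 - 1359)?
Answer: -2001936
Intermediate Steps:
N*(-505 - 1359) = 1074*(-505 - 1359) = 1074*(-1864) = -2001936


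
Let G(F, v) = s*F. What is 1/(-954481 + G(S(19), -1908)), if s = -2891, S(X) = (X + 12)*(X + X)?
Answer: -1/4360079 ≈ -2.2935e-7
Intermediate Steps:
S(X) = 2*X*(12 + X) (S(X) = (12 + X)*(2*X) = 2*X*(12 + X))
G(F, v) = -2891*F
1/(-954481 + G(S(19), -1908)) = 1/(-954481 - 5782*19*(12 + 19)) = 1/(-954481 - 5782*19*31) = 1/(-954481 - 2891*1178) = 1/(-954481 - 3405598) = 1/(-4360079) = -1/4360079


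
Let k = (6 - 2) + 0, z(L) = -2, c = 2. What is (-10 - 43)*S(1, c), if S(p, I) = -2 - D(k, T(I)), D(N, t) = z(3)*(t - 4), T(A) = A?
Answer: 318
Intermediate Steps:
k = 4 (k = 4 + 0 = 4)
D(N, t) = 8 - 2*t (D(N, t) = -2*(t - 4) = -2*(-4 + t) = 8 - 2*t)
S(p, I) = -10 + 2*I (S(p, I) = -2 - (8 - 2*I) = -2 + (-8 + 2*I) = -10 + 2*I)
(-10 - 43)*S(1, c) = (-10 - 43)*(-10 + 2*2) = -53*(-10 + 4) = -53*(-6) = 318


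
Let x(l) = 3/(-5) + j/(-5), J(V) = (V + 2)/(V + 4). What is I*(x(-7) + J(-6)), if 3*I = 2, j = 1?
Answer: ⅘ ≈ 0.80000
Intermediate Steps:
I = ⅔ (I = (⅓)*2 = ⅔ ≈ 0.66667)
J(V) = (2 + V)/(4 + V)
x(l) = -⅘ (x(l) = 3/(-5) + 1/(-5) = 3*(-⅕) + 1*(-⅕) = -⅗ - ⅕ = -⅘)
I*(x(-7) + J(-6)) = 2*(-⅘ + (2 - 6)/(4 - 6))/3 = 2*(-⅘ - 4/(-2))/3 = 2*(-⅘ - ½*(-4))/3 = 2*(-⅘ + 2)/3 = (⅔)*(6/5) = ⅘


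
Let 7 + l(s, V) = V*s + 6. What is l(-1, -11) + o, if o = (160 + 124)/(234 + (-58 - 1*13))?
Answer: 1914/163 ≈ 11.742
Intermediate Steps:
o = 284/163 (o = 284/(234 + (-58 - 13)) = 284/(234 - 71) = 284/163 ≈ 1.7423)
l(s, V) = -1 + V*s (l(s, V) = -7 + (V*s + 6) = -7 + (6 + V*s) = -1 + V*s)
l(-1, -11) + o = (-1 - 11*(-1)) + 284/163 = (-1 + 11) + 284/163 = 10 + 284/163 = 1914/163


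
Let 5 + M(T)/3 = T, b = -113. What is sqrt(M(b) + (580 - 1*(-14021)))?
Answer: 3*sqrt(1583) ≈ 119.36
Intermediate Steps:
M(T) = -15 + 3*T
sqrt(M(b) + (580 - 1*(-14021))) = sqrt((-15 + 3*(-113)) + (580 - 1*(-14021))) = sqrt((-15 - 339) + (580 + 14021)) = sqrt(-354 + 14601) = sqrt(14247) = 3*sqrt(1583)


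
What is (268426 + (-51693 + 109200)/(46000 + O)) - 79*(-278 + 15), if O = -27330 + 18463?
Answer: 10739032506/37133 ≈ 2.8920e+5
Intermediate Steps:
O = -8867
(268426 + (-51693 + 109200)/(46000 + O)) - 79*(-278 + 15) = (268426 + (-51693 + 109200)/(46000 - 8867)) - 79*(-278 + 15) = (268426 + 57507/37133) - 79*(-263) = (268426 + 57507*(1/37133)) + 20777 = (268426 + 57507/37133) + 20777 = 9967520165/37133 + 20777 = 10739032506/37133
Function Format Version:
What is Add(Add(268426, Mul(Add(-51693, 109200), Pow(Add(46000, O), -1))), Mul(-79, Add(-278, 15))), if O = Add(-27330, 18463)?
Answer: Rational(10739032506, 37133) ≈ 2.8920e+5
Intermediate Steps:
O = -8867
Add(Add(268426, Mul(Add(-51693, 109200), Pow(Add(46000, O), -1))), Mul(-79, Add(-278, 15))) = Add(Add(268426, Mul(Add(-51693, 109200), Pow(Add(46000, -8867), -1))), Mul(-79, Add(-278, 15))) = Add(Add(268426, Mul(57507, Pow(37133, -1))), Mul(-79, -263)) = Add(Add(268426, Mul(57507, Rational(1, 37133))), 20777) = Add(Add(268426, Rational(57507, 37133)), 20777) = Add(Rational(9967520165, 37133), 20777) = Rational(10739032506, 37133)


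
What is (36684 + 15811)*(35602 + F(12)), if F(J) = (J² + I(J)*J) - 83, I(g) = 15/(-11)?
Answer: 20583971935/11 ≈ 1.8713e+9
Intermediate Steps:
I(g) = -15/11 (I(g) = 15*(-1/11) = -15/11)
F(J) = -83 + J² - 15*J/11 (F(J) = (J² - 15*J/11) - 83 = -83 + J² - 15*J/11)
(36684 + 15811)*(35602 + F(12)) = (36684 + 15811)*(35602 + (-83 + 12² - 15/11*12)) = 52495*(35602 + (-83 + 144 - 180/11)) = 52495*(35602 + 491/11) = 52495*(392113/11) = 20583971935/11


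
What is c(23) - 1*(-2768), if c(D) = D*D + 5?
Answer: 3302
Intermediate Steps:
c(D) = 5 + D**2 (c(D) = D**2 + 5 = 5 + D**2)
c(23) - 1*(-2768) = (5 + 23**2) - 1*(-2768) = (5 + 529) + 2768 = 534 + 2768 = 3302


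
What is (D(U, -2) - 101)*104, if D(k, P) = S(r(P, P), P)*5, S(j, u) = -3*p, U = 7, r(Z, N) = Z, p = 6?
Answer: -19864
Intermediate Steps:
S(j, u) = -18 (S(j, u) = -3*6 = -18)
D(k, P) = -90 (D(k, P) = -18*5 = -90)
(D(U, -2) - 101)*104 = (-90 - 101)*104 = -191*104 = -19864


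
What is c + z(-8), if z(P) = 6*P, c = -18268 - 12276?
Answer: -30592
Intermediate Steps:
c = -30544
c + z(-8) = -30544 + 6*(-8) = -30544 - 48 = -30592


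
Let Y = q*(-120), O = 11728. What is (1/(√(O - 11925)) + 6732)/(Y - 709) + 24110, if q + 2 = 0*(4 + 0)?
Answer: 11300858/469 + I*√197/92393 ≈ 24096.0 + 0.00015191*I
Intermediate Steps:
q = -2 (q = -2 + 0*(4 + 0) = -2 + 0*4 = -2 + 0 = -2)
Y = 240 (Y = -2*(-120) = 240)
(1/(√(O - 11925)) + 6732)/(Y - 709) + 24110 = (1/(√(11728 - 11925)) + 6732)/(240 - 709) + 24110 = (1/(√(-197)) + 6732)/(-469) + 24110 = (1/(I*√197) + 6732)*(-1/469) + 24110 = (-I*√197/197 + 6732)*(-1/469) + 24110 = (6732 - I*√197/197)*(-1/469) + 24110 = (-6732/469 + I*√197/92393) + 24110 = 11300858/469 + I*√197/92393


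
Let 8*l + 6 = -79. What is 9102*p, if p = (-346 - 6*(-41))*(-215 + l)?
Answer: 205363875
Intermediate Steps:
l = -85/8 (l = -¾ + (⅛)*(-79) = -¾ - 79/8 = -85/8 ≈ -10.625)
p = 45125/2 (p = (-346 - 6*(-41))*(-215 - 85/8) = (-346 + 246)*(-1805/8) = -100*(-1805/8) = 45125/2 ≈ 22563.)
9102*p = 9102*(45125/2) = 205363875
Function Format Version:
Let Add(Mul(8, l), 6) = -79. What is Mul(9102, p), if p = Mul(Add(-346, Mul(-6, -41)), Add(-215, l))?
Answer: 205363875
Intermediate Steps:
l = Rational(-85, 8) (l = Add(Rational(-3, 4), Mul(Rational(1, 8), -79)) = Add(Rational(-3, 4), Rational(-79, 8)) = Rational(-85, 8) ≈ -10.625)
p = Rational(45125, 2) (p = Mul(Add(-346, Mul(-6, -41)), Add(-215, Rational(-85, 8))) = Mul(Add(-346, 246), Rational(-1805, 8)) = Mul(-100, Rational(-1805, 8)) = Rational(45125, 2) ≈ 22563.)
Mul(9102, p) = Mul(9102, Rational(45125, 2)) = 205363875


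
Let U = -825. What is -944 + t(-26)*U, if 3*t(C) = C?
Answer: 6206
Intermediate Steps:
t(C) = C/3
-944 + t(-26)*U = -944 + ((⅓)*(-26))*(-825) = -944 - 26/3*(-825) = -944 + 7150 = 6206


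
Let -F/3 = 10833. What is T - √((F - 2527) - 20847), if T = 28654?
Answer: 28654 - I*√55873 ≈ 28654.0 - 236.37*I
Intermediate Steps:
F = -32499 (F = -3*10833 = -32499)
T - √((F - 2527) - 20847) = 28654 - √((-32499 - 2527) - 20847) = 28654 - √(-35026 - 20847) = 28654 - √(-55873) = 28654 - I*√55873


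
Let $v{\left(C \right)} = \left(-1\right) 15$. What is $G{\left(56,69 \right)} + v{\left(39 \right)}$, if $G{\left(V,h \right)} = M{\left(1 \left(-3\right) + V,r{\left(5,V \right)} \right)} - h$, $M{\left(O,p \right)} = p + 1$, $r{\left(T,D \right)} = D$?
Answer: $-27$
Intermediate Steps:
$M{\left(O,p \right)} = 1 + p$
$v{\left(C \right)} = -15$
$G{\left(V,h \right)} = 1 + V - h$ ($G{\left(V,h \right)} = \left(1 + V\right) - h = 1 + V - h$)
$G{\left(56,69 \right)} + v{\left(39 \right)} = \left(1 + 56 - 69\right) - 15 = -12 - 15 = -27$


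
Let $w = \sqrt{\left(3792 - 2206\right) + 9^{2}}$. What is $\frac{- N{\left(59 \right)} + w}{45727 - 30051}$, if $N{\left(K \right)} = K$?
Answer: $- \frac{59}{15676} + \frac{\sqrt{1667}}{15676} \approx -0.0011592$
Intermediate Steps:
$w = \sqrt{1667}$ ($w = \sqrt{\left(3792 - 2206\right) + 81} = \sqrt{1586 + 81} = \sqrt{1667} \approx 40.829$)
$\frac{- N{\left(59 \right)} + w}{45727 - 30051} = \frac{\left(-1\right) 59 + \sqrt{1667}}{45727 - 30051} = \frac{-59 + \sqrt{1667}}{15676} = \left(-59 + \sqrt{1667}\right) \frac{1}{15676} = - \frac{59}{15676} + \frac{\sqrt{1667}}{15676}$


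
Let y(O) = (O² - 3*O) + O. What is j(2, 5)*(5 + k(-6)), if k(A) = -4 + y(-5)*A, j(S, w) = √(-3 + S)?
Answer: -209*I ≈ -209.0*I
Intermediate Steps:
y(O) = O² - 2*O
k(A) = -4 + 35*A (k(A) = -4 + (-5*(-2 - 5))*A = -4 + (-5*(-7))*A = -4 + 35*A)
j(2, 5)*(5 + k(-6)) = √(-3 + 2)*(5 + (-4 + 35*(-6))) = √(-1)*(5 + (-4 - 210)) = I*(5 - 214) = I*(-209) = -209*I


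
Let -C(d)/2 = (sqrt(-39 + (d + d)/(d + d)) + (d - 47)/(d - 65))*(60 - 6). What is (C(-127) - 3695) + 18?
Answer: -30199/8 - 108*I*sqrt(38) ≈ -3774.9 - 665.76*I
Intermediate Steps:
C(d) = -108*I*sqrt(38) - 108*(-47 + d)/(-65 + d) (C(d) = -2*(sqrt(-39 + (d + d)/(d + d)) + (d - 47)/(d - 65))*(60 - 6) = -2*(sqrt(-39 + (2*d)/((2*d))) + (-47 + d)/(-65 + d))*54 = -2*(sqrt(-39 + (2*d)*(1/(2*d))) + (-47 + d)/(-65 + d))*54 = -2*(sqrt(-39 + 1) + (-47 + d)/(-65 + d))*54 = -2*(sqrt(-38) + (-47 + d)/(-65 + d))*54 = -2*(I*sqrt(38) + (-47 + d)/(-65 + d))*54 = -2*(54*I*sqrt(38) + 54*(-47 + d)/(-65 + d)) = -108*I*sqrt(38) - 108*(-47 + d)/(-65 + d))
(C(-127) - 3695) + 18 = (108*(47 - 1*(-127) + 65*I*sqrt(38) - 1*I*(-127)*sqrt(38))/(-65 - 127) - 3695) + 18 = (108*(47 + 127 + 65*I*sqrt(38) + 127*I*sqrt(38))/(-192) - 3695) + 18 = (108*(-1/192)*(174 + 192*I*sqrt(38)) - 3695) + 18 = ((-783/8 - 108*I*sqrt(38)) - 3695) + 18 = (-30343/8 - 108*I*sqrt(38)) + 18 = -30199/8 - 108*I*sqrt(38)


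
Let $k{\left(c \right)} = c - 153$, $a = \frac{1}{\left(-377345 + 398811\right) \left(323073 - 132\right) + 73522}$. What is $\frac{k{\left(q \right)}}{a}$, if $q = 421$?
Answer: $1857863107504$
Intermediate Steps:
$a = \frac{1}{6932325028}$ ($a = \frac{1}{21466 \cdot 322941 + 73522} = \frac{1}{6932251506 + 73522} = \frac{1}{6932325028} \approx 1.4425 \cdot 10^{-10}$)
$k{\left(c \right)} = -153 + c$ ($k{\left(c \right)} = c - 153 = -153 + c$)
$\frac{k{\left(q \right)}}{a} = \left(-153 + 421\right) \frac{1}{\frac{1}{6932325028}} = 268 \cdot 6932325028 = 1857863107504$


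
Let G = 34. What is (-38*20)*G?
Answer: -25840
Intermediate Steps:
(-38*20)*G = -38*20*34 = -760*34 = -25840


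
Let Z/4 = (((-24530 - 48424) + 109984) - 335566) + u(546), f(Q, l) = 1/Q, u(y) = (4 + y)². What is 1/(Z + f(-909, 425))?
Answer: 909/14413103 ≈ 6.3068e-5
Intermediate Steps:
Z = 15856 (Z = 4*((((-24530 - 48424) + 109984) - 335566) + (4 + 546)²) = 4*(((-72954 + 109984) - 335566) + 550²) = 4*((37030 - 335566) + 302500) = 4*(-298536 + 302500) = 4*3964 = 15856)
1/(Z + f(-909, 425)) = 1/(15856 + 1/(-909)) = 1/(15856 - 1/909) = 1/(14413103/909) = 909/14413103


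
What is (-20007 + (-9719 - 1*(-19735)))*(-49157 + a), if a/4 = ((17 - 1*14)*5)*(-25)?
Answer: 506114087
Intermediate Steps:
a = -1500 (a = 4*(((17 - 1*14)*5)*(-25)) = 4*(((17 - 14)*5)*(-25)) = 4*((3*5)*(-25)) = 4*(15*(-25)) = 4*(-375) = -1500)
(-20007 + (-9719 - 1*(-19735)))*(-49157 + a) = (-20007 + (-9719 - 1*(-19735)))*(-49157 - 1500) = (-20007 + (-9719 + 19735))*(-50657) = (-20007 + 10016)*(-50657) = -9991*(-50657) = 506114087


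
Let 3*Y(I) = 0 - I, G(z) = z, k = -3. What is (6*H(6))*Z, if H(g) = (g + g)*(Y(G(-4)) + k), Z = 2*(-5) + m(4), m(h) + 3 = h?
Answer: 1080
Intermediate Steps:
m(h) = -3 + h
Y(I) = -I/3 (Y(I) = (0 - I)/3 = (-I)/3 = -I/3)
Z = -9 (Z = 2*(-5) + (-3 + 4) = -10 + 1 = -9)
H(g) = -10*g/3 (H(g) = (g + g)*(-⅓*(-4) - 3) = (2*g)*(4/3 - 3) = (2*g)*(-5/3) = -10*g/3)
(6*H(6))*Z = (6*(-10/3*6))*(-9) = (6*(-20))*(-9) = -120*(-9) = 1080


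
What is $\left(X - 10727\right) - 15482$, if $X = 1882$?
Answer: $-24327$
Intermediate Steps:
$\left(X - 10727\right) - 15482 = \left(1882 - 10727\right) - 15482 = -8845 - 15482 = -24327$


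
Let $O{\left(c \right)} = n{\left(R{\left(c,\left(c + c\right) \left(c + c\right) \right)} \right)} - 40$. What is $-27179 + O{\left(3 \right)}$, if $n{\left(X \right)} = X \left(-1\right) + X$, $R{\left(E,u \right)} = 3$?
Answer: $-27219$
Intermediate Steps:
$n{\left(X \right)} = 0$ ($n{\left(X \right)} = - X + X = 0$)
$O{\left(c \right)} = -40$ ($O{\left(c \right)} = 0 - 40 = -40$)
$-27179 + O{\left(3 \right)} = -27179 - 40 = -27219$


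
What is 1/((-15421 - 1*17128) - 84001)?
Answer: -1/116550 ≈ -8.5800e-6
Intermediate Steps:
1/((-15421 - 1*17128) - 84001) = 1/((-15421 - 17128) - 84001) = 1/(-32549 - 84001) = 1/(-116550) = -1/116550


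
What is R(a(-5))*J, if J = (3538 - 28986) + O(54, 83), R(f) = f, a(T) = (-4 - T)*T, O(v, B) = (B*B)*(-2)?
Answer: 196130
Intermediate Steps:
O(v, B) = -2*B**2 (O(v, B) = B**2*(-2) = -2*B**2)
a(T) = T*(-4 - T)
J = -39226 (J = (3538 - 28986) - 2*83**2 = -25448 - 2*6889 = -25448 - 13778 = -39226)
R(a(-5))*J = -1*(-5)*(4 - 5)*(-39226) = -1*(-5)*(-1)*(-39226) = -5*(-39226) = 196130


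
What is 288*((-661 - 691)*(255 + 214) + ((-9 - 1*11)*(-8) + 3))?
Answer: -182570400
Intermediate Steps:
288*((-661 - 691)*(255 + 214) + ((-9 - 1*11)*(-8) + 3)) = 288*(-1352*469 + ((-9 - 11)*(-8) + 3)) = 288*(-634088 + (-20*(-8) + 3)) = 288*(-634088 + (160 + 3)) = 288*(-634088 + 163) = 288*(-633925) = -182570400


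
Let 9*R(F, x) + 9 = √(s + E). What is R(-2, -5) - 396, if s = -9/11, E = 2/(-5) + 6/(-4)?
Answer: -397 + I*√32890/990 ≈ -397.0 + 0.18319*I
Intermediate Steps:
E = -19/10 (E = 2*(-⅕) + 6*(-¼) = -⅖ - 3/2 = -19/10 ≈ -1.9000)
s = -9/11 (s = -9*1/11 = -9/11 ≈ -0.81818)
R(F, x) = -1 + I*√32890/990 (R(F, x) = -1 + √(-9/11 - 19/10)/9 = -1 + √(-299/110)/9 = -1 + (I*√32890/110)/9 = -1 + I*√32890/990)
R(-2, -5) - 396 = (-1 + I*√32890/990) - 396 = -397 + I*√32890/990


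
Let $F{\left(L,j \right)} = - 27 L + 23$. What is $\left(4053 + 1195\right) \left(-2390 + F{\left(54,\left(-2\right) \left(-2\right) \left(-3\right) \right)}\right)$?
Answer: $-20073600$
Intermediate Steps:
$F{\left(L,j \right)} = 23 - 27 L$
$\left(4053 + 1195\right) \left(-2390 + F{\left(54,\left(-2\right) \left(-2\right) \left(-3\right) \right)}\right) = \left(4053 + 1195\right) \left(-2390 + \left(23 - 1458\right)\right) = 5248 \left(-2390 + \left(23 - 1458\right)\right) = 5248 \left(-2390 - 1435\right) = 5248 \left(-3825\right) = -20073600$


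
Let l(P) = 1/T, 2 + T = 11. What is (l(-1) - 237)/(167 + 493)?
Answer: -533/1485 ≈ -0.35892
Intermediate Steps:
T = 9 (T = -2 + 11 = 9)
l(P) = ⅑ (l(P) = 1/9 = ⅑)
(l(-1) - 237)/(167 + 493) = (⅑ - 237)/(167 + 493) = -2132/9/660 = -2132/9*1/660 = -533/1485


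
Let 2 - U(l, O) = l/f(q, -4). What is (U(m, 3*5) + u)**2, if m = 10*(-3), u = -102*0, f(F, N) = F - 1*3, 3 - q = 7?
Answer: 256/49 ≈ 5.2245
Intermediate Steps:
q = -4 (q = 3 - 1*7 = 3 - 7 = -4)
f(F, N) = -3 + F (f(F, N) = F - 3 = -3 + F)
u = 0
m = -30
U(l, O) = 2 + l/7 (U(l, O) = 2 - l/(-3 - 4) = 2 - l/(-7) = 2 - l*(-1)/7 = 2 - (-1)*l/7 = 2 + l/7)
(U(m, 3*5) + u)**2 = ((2 + (1/7)*(-30)) + 0)**2 = ((2 - 30/7) + 0)**2 = (-16/7 + 0)**2 = (-16/7)**2 = 256/49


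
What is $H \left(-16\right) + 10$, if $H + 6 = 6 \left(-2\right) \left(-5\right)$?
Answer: $-854$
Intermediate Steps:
$H = 54$ ($H = -6 + 6 \left(-2\right) \left(-5\right) = -6 - -60 = -6 + 60 = 54$)
$H \left(-16\right) + 10 = 54 \left(-16\right) + 10 = -864 + 10 = -854$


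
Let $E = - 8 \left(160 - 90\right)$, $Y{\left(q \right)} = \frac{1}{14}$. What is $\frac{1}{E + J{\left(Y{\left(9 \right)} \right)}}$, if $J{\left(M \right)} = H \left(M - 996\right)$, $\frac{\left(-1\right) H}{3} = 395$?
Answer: $\frac{14}{16514615} \approx 8.4773 \cdot 10^{-7}$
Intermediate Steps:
$Y{\left(q \right)} = \frac{1}{14}$
$H = -1185$ ($H = \left(-3\right) 395 = -1185$)
$E = -560$ ($E = \left(-8\right) 70 = -560$)
$J{\left(M \right)} = 1180260 - 1185 M$ ($J{\left(M \right)} = - 1185 \left(M - 996\right) = - 1185 \left(-996 + M\right) = 1180260 - 1185 M$)
$\frac{1}{E + J{\left(Y{\left(9 \right)} \right)}} = \frac{1}{-560 + \left(1180260 - \frac{1185}{14}\right)} = \frac{1}{-560 + \frac{16522455}{14}} = \frac{1}{\frac{16514615}{14}} = \frac{14}{16514615}$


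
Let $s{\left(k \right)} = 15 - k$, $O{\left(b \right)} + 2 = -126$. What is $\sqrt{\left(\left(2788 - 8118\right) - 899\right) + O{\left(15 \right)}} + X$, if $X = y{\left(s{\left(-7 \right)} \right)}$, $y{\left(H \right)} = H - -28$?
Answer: $50 + i \sqrt{6357} \approx 50.0 + 79.731 i$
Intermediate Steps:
$O{\left(b \right)} = -128$ ($O{\left(b \right)} = -2 - 126 = -128$)
$y{\left(H \right)} = 28 + H$ ($y{\left(H \right)} = H + 28 = 28 + H$)
$X = 50$ ($X = 28 + \left(15 - -7\right) = 28 + \left(15 + 7\right) = 28 + 22 = 50$)
$\sqrt{\left(\left(2788 - 8118\right) - 899\right) + O{\left(15 \right)}} + X = \sqrt{\left(\left(2788 - 8118\right) - 899\right) - 128} + 50 = \sqrt{\left(-5330 - 899\right) - 128} + 50 = \sqrt{-6229 - 128} + 50 = \sqrt{-6357} + 50 = i \sqrt{6357} + 50 = 50 + i \sqrt{6357}$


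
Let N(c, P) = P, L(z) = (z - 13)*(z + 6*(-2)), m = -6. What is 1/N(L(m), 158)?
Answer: 1/158 ≈ 0.0063291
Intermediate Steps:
L(z) = (-13 + z)*(-12 + z) (L(z) = (-13 + z)*(z - 12) = (-13 + z)*(-12 + z))
1/N(L(m), 158) = 1/158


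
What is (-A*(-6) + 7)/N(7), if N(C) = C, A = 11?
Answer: 73/7 ≈ 10.429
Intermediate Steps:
(-A*(-6) + 7)/N(7) = (-1*11*(-6) + 7)/7 = (-11*(-6) + 7)*(1/7) = (66 + 7)*(1/7) = 73*(1/7) = 73/7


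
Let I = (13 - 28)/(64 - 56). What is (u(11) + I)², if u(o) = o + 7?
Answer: 16641/64 ≈ 260.02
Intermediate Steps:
I = -15/8 ≈ -1.8750
u(o) = 7 + o
(u(11) + I)² = ((7 + 11) - 15/8)² = (18 - 15/8)² = (129/8)² = 16641/64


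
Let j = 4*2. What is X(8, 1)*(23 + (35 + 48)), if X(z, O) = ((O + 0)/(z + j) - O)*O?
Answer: -795/8 ≈ -99.375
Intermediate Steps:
j = 8
X(z, O) = O*(-O + O/(8 + z)) (X(z, O) = ((O + 0)/(z + 8) - O)*O = (O/(8 + z) - O)*O = (-O + O/(8 + z))*O = O*(-O + O/(8 + z)))
X(8, 1)*(23 + (35 + 48)) = (1²*(-7 - 1*8)/(8 + 8))*(23 + (35 + 48)) = (1*(-7 - 8)/16)*(23 + 83) = (1*(1/16)*(-15))*106 = -15/16*106 = -795/8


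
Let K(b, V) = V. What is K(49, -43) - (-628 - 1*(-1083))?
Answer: -498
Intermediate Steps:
K(49, -43) - (-628 - 1*(-1083)) = -43 - (-628 - 1*(-1083)) = -43 - (-628 + 1083) = -43 - 1*455 = -43 - 455 = -498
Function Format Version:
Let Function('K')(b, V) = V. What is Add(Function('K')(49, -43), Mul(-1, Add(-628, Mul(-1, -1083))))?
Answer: -498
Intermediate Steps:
Add(Function('K')(49, -43), Mul(-1, Add(-628, Mul(-1, -1083)))) = Add(-43, Mul(-1, Add(-628, Mul(-1, -1083)))) = Add(-43, Mul(-1, Add(-628, 1083))) = Add(-43, Mul(-1, 455)) = Add(-43, -455) = -498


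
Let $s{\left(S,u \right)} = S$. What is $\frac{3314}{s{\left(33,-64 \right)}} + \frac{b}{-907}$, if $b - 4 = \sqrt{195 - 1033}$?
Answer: $\frac{3005666}{29931} - \frac{i \sqrt{838}}{907} \approx 100.42 - 0.031916 i$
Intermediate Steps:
$b = 4 + i \sqrt{838}$ ($b = 4 + \sqrt{195 - 1033} = 4 + \sqrt{-838} = 4 + i \sqrt{838} \approx 4.0 + 28.948 i$)
$\frac{3314}{s{\left(33,-64 \right)}} + \frac{b}{-907} = \frac{3314}{33} + \frac{4 + i \sqrt{838}}{-907} = 3314 \cdot \frac{1}{33} + \left(4 + i \sqrt{838}\right) \left(- \frac{1}{907}\right) = \frac{3314}{33} - \left(\frac{4}{907} + \frac{i \sqrt{838}}{907}\right) = \frac{3005666}{29931} - \frac{i \sqrt{838}}{907}$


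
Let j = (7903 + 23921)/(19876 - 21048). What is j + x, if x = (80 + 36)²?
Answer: 3934652/293 ≈ 13429.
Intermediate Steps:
j = -7956/293 (j = 31824/(-1172) = 31824*(-1/1172) = -7956/293 ≈ -27.154)
x = 13456 (x = 116² = 13456)
j + x = -7956/293 + 13456 = 3934652/293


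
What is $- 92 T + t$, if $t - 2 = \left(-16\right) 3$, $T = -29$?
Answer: $2622$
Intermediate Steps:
$t = -46$ ($t = 2 - 48 = -46$)
$- 92 T + t = \left(-92\right) \left(-29\right) - 46 = 2668 - 46 = 2622$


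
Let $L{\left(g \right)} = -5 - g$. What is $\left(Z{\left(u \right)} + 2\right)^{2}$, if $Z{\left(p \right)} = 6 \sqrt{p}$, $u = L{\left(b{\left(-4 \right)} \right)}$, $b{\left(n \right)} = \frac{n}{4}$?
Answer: $-140 + 48 i \approx -140.0 + 48.0 i$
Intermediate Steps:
$b{\left(n \right)} = \frac{n}{4}$ ($b{\left(n \right)} = n \frac{1}{4} = \frac{n}{4}$)
$u = -4$ ($u = -5 - \frac{1}{4} \left(-4\right) = -5 - -1 = -5 + 1 = -4$)
$\left(Z{\left(u \right)} + 2\right)^{2} = \left(6 \sqrt{-4} + 2\right)^{2} = \left(6 \cdot 2 i + 2\right)^{2} = \left(12 i + 2\right)^{2} = \left(2 + 12 i\right)^{2}$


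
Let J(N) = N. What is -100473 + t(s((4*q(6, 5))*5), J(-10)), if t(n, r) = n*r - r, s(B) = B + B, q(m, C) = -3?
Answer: -99263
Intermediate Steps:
s(B) = 2*B
t(n, r) = -r + n*r
-100473 + t(s((4*q(6, 5))*5), J(-10)) = -100473 - 10*(-1 + 2*((4*(-3))*5)) = -100473 - 10*(-1 + 2*(-12*5)) = -100473 - 10*(-1 + 2*(-60)) = -100473 - 10*(-1 - 120) = -100473 - 10*(-121) = -100473 + 1210 = -99263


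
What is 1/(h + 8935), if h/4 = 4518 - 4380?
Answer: 1/9487 ≈ 0.00010541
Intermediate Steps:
h = 552 (h = 4*(4518 - 4380) = 4*138 = 552)
1/(h + 8935) = 1/(552 + 8935) = 1/9487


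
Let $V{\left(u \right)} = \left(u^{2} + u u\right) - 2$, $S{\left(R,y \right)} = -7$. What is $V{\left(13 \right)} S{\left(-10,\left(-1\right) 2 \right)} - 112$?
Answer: $-2464$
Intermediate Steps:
$V{\left(u \right)} = -2 + 2 u^{2}$ ($V{\left(u \right)} = \left(u^{2} + u^{2}\right) - 2 = 2 u^{2} - 2 = -2 + 2 u^{2}$)
$V{\left(13 \right)} S{\left(-10,\left(-1\right) 2 \right)} - 112 = \left(-2 + 2 \cdot 13^{2}\right) \left(-7\right) - 112 = \left(-2 + 2 \cdot 169\right) \left(-7\right) - 112 = \left(-2 + 338\right) \left(-7\right) - 112 = 336 \left(-7\right) - 112 = -2352 - 112 = -2464$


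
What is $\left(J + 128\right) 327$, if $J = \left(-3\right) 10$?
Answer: $32046$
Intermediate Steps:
$J = -30$
$\left(J + 128\right) 327 = \left(-30 + 128\right) 327 = 98 \cdot 327 = 32046$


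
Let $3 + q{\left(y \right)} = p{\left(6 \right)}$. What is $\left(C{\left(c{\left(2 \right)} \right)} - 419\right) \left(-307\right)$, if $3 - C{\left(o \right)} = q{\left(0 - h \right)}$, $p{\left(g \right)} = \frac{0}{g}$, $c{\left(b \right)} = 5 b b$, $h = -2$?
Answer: $126791$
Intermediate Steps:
$c{\left(b \right)} = 5 b^{2}$
$p{\left(g \right)} = 0$
$q{\left(y \right)} = -3$ ($q{\left(y \right)} = -3 + 0 = -3$)
$C{\left(o \right)} = 6$ ($C{\left(o \right)} = 3 - -3 = 3 + 3 = 6$)
$\left(C{\left(c{\left(2 \right)} \right)} - 419\right) \left(-307\right) = \left(6 - 419\right) \left(-307\right) = \left(-413\right) \left(-307\right) = 126791$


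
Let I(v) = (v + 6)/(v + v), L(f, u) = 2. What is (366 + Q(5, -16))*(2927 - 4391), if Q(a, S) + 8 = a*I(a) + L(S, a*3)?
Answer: -535092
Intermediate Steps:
I(v) = (6 + v)/(2*v) (I(v) = (6 + v)/((2*v)) = (6 + v)*(1/(2*v)) = (6 + v)/(2*v))
Q(a, S) = -3 + a/2 (Q(a, S) = -8 + (a*((6 + a)/(2*a)) + 2) = -8 + ((3 + a/2) + 2) = -8 + (5 + a/2) = -3 + a/2)
(366 + Q(5, -16))*(2927 - 4391) = (366 + (-3 + (½)*5))*(2927 - 4391) = (366 + (-3 + 5/2))*(-1464) = (366 - ½)*(-1464) = (731/2)*(-1464) = -535092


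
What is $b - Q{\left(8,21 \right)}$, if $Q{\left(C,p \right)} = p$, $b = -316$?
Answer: $-337$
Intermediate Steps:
$b - Q{\left(8,21 \right)} = -316 - 21 = -337$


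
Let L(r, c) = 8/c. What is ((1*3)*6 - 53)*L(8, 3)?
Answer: -280/3 ≈ -93.333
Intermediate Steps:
((1*3)*6 - 53)*L(8, 3) = ((1*3)*6 - 53)*(8/3) = (3*6 - 53)*(8*(1/3)) = (18 - 53)*(8/3) = -35*8/3 = -280/3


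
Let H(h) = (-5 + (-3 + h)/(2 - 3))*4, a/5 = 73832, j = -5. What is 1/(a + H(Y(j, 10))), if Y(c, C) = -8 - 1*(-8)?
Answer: 1/369152 ≈ 2.7089e-6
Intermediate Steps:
a = 369160 (a = 5*73832 = 369160)
Y(c, C) = 0 (Y(c, C) = -8 + 8 = 0)
H(h) = -8 - 4*h (H(h) = (-5 + (-3 + h)/(-1))*4 = (-5 + (-3 + h)*(-1))*4 = (-5 + (3 - h))*4 = (-2 - h)*4 = -8 - 4*h)
1/(a + H(Y(j, 10))) = 1/(369160 + (-8 - 4*0)) = 1/(369160 + (-8 + 0)) = 1/(369160 - 8) = 1/369152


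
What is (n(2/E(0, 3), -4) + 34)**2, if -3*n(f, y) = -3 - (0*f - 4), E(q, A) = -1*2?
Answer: 10201/9 ≈ 1133.4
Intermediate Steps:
E(q, A) = -2
n(f, y) = -1/3 (n(f, y) = -(-3 - (0*f - 4))/3 = -(-3 - (0 - 4))/3 = -(-3 - 1*(-4))/3 = -(-3 + 4)/3 = -1/3*1 = -1/3)
(n(2/E(0, 3), -4) + 34)**2 = (-1/3 + 34)**2 = (101/3)**2 = 10201/9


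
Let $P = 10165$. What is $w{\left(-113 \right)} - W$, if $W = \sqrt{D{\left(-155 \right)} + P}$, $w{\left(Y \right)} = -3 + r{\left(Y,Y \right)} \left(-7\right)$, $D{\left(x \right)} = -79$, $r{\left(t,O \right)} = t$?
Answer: $788 - 41 \sqrt{6} \approx 687.57$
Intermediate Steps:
$w{\left(Y \right)} = -3 - 7 Y$ ($w{\left(Y \right)} = -3 + Y \left(-7\right) = -3 - 7 Y$)
$W = 41 \sqrt{6}$ ($W = \sqrt{-79 + 10165} = \sqrt{10086} = 41 \sqrt{6} \approx 100.43$)
$w{\left(-113 \right)} - W = \left(-3 - -791\right) - 41 \sqrt{6} = \left(-3 + 791\right) - 41 \sqrt{6} = 788 - 41 \sqrt{6}$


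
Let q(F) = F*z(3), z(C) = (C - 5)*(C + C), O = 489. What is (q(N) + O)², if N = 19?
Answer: 68121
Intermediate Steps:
z(C) = 2*C*(-5 + C) (z(C) = (-5 + C)*(2*C) = 2*C*(-5 + C))
q(F) = -12*F (q(F) = F*(2*3*(-5 + 3)) = F*(2*3*(-2)) = F*(-12) = -12*F)
(q(N) + O)² = (-12*19 + 489)² = (-228 + 489)² = 261² = 68121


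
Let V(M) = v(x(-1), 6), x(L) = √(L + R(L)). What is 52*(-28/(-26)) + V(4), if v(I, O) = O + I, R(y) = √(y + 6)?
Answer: 62 + √(-1 + √5) ≈ 63.112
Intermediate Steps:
R(y) = √(6 + y)
x(L) = √(L + √(6 + L))
v(I, O) = I + O
V(M) = 6 + √(-1 + √5) (V(M) = √(-1 + √(6 - 1)) + 6 = √(-1 + √5) + 6 = 6 + √(-1 + √5))
52*(-28/(-26)) + V(4) = 52*(-28/(-26)) + (6 + √(-1 + √5)) = 52*(-28*(-1/26)) + (6 + √(-1 + √5)) = 52*(14/13) + (6 + √(-1 + √5)) = 56 + (6 + √(-1 + √5)) = 62 + √(-1 + √5)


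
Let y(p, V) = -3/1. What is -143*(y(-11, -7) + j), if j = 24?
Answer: -3003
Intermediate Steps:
y(p, V) = -3 (y(p, V) = -3*1 = -3)
-143*(y(-11, -7) + j) = -143*(-3 + 24) = -143*21 = -3003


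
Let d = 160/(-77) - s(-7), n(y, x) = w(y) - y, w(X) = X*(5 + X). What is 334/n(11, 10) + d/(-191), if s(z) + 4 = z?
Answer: 436253/220605 ≈ 1.9775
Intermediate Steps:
s(z) = -4 + z
n(y, x) = -y + y*(5 + y) (n(y, x) = y*(5 + y) - y = -y + y*(5 + y))
d = 687/77 (d = 160/(-77) - (-4 - 7) = 160*(-1/77) - 1*(-11) = -160/77 + 11 = 687/77 ≈ 8.9221)
334/n(11, 10) + d/(-191) = 334/((11*(4 + 11))) + (687/77)/(-191) = 334/((11*15)) + (687/77)*(-1/191) = 334/165 - 687/14707 = 436253/220605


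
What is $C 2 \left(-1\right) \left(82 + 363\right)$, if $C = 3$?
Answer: $-2670$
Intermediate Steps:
$C 2 \left(-1\right) \left(82 + 363\right) = 3 \cdot 2 \left(-1\right) \left(82 + 363\right) = 6 \left(-1\right) 445 = \left(-6\right) 445 = -2670$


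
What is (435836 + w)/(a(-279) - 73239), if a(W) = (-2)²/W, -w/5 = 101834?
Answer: 20460186/20433685 ≈ 1.0013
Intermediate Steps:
w = -509170 (w = -5*101834 = -509170)
a(W) = 4/W
(435836 + w)/(a(-279) - 73239) = (435836 - 509170)/(4/(-279) - 73239) = -73334/(4*(-1/279) - 73239) = -73334/(-4/279 - 73239) = -73334/(-20433685/279) = -73334*(-279/20433685) = 20460186/20433685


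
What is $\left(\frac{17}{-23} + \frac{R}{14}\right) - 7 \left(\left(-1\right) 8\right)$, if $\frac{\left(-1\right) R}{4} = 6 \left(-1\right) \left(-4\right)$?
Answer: $\frac{7793}{161} \approx 48.404$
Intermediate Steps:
$R = -96$ ($R = - 4 \cdot 6 \left(-1\right) \left(-4\right) = - 4 \left(\left(-6\right) \left(-4\right)\right) = \left(-4\right) 24 = -96$)
$\left(\frac{17}{-23} + \frac{R}{14}\right) - 7 \left(\left(-1\right) 8\right) = \left(\frac{17}{-23} - \frac{96}{14}\right) - 7 \left(\left(-1\right) 8\right) = \left(17 \left(- \frac{1}{23}\right) - \frac{48}{7}\right) - -56 = \left(- \frac{17}{23} - \frac{48}{7}\right) + 56 = - \frac{1223}{161} + 56 = \frac{7793}{161}$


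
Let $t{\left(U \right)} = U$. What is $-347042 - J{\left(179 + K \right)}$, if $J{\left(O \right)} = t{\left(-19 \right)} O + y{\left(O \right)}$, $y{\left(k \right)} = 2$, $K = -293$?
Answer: $-349210$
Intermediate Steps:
$J{\left(O \right)} = 2 - 19 O$ ($J{\left(O \right)} = - 19 O + 2 = 2 - 19 O$)
$-347042 - J{\left(179 + K \right)} = -347042 - \left(2 - 19 \left(179 - 293\right)\right) = -347042 - \left(2 - -2166\right) = -347042 - \left(2 + 2166\right) = -347042 - 2168 = -349210$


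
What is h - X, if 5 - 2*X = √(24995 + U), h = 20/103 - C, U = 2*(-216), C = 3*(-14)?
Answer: 8177/206 + 11*√203/2 ≈ 118.06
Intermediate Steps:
C = -42
U = -432
h = 4346/103 (h = 20/103 - 1*(-42) = (1/103)*20 + 42 = 20/103 + 42 = 4346/103 ≈ 42.194)
X = 5/2 - 11*√203/2 (X = 5/2 - √(24995 - 432)/2 = 5/2 - 11*√203/2 ≈ -75.863)
h - X = 4346/103 - (5/2 - 11*√203/2) = 4346/103 + (-5/2 + 11*√203/2) = 8177/206 + 11*√203/2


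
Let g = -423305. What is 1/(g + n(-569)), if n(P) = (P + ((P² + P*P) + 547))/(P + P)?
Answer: -569/241184295 ≈ -2.3592e-6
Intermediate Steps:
n(P) = (547 + P + 2*P²)/(2*P) (n(P) = (P + ((P² + P²) + 547))/((2*P)) = (P + (2*P² + 547))*(1/(2*P)) = (P + (547 + 2*P²))*(1/(2*P)) = (547 + P + 2*P²)*(1/(2*P)) = (547 + P + 2*P²)/(2*P))
1/(g + n(-569)) = 1/(-423305 + (½ - 569 + (547/2)/(-569))) = 1/(-423305 + (½ - 569 + (547/2)*(-1/569))) = 1/(-423305 + (½ - 569 - 547/1138)) = 1/(-423305 - 323750/569) = 1/(-241184295/569) = -569/241184295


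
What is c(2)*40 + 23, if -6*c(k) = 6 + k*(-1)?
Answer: -11/3 ≈ -3.6667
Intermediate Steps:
c(k) = -1 + k/6 (c(k) = -(6 + k*(-1))/6 = -(6 - k)/6 = -1 + k/6)
c(2)*40 + 23 = (-1 + (⅙)*2)*40 + 23 = (-1 + ⅓)*40 + 23 = -⅔*40 + 23 = -80/3 + 23 = -11/3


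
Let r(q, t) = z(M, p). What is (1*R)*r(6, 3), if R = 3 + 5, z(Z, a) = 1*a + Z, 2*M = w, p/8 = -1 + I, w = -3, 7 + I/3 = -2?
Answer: -1804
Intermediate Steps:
I = -27 (I = -21 + 3*(-2) = -21 - 6 = -27)
p = -224 (p = 8*(-1 - 27) = 8*(-28) = -224)
M = -3/2 (M = (½)*(-3) = -3/2 ≈ -1.5000)
z(Z, a) = Z + a (z(Z, a) = a + Z = Z + a)
r(q, t) = -451/2 (r(q, t) = -3/2 - 224 = -451/2)
R = 8
(1*R)*r(6, 3) = (1*8)*(-451/2) = 8*(-451/2) = -1804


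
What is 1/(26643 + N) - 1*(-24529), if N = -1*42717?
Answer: 394279145/16074 ≈ 24529.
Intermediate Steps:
N = -42717
1/(26643 + N) - 1*(-24529) = 1/(26643 - 42717) - 1*(-24529) = 1/(-16074) + 24529 = -1/16074 + 24529 = 394279145/16074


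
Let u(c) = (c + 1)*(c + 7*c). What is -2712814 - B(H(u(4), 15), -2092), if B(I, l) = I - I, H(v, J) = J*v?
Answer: -2712814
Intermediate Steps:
u(c) = 8*c*(1 + c) (u(c) = (1 + c)*(8*c) = 8*c*(1 + c))
B(I, l) = 0
-2712814 - B(H(u(4), 15), -2092) = -2712814 - 1*0 = -2712814 + 0 = -2712814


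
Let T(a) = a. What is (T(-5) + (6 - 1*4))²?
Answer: 9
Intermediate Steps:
(T(-5) + (6 - 1*4))² = (-5 + (6 - 1*4))² = (-5 + (6 - 4))² = (-5 + 2)² = (-3)² = 9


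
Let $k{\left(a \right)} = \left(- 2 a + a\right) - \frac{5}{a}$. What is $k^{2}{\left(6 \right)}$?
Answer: $\frac{1681}{36} \approx 46.694$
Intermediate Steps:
$k{\left(a \right)} = - a - \frac{5}{a}$
$k^{2}{\left(6 \right)} = \left(\left(-1\right) 6 - \frac{5}{6}\right)^{2} = \left(-6 - \frac{5}{6}\right)^{2} = \left(- \frac{41}{6}\right)^{2} = \frac{1681}{36}$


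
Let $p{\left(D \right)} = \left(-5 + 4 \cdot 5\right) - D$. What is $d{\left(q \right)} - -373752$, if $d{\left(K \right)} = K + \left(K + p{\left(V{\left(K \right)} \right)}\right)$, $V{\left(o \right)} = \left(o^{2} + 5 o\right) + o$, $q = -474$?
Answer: $150987$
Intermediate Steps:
$V{\left(o \right)} = o^{2} + 6 o$
$p{\left(D \right)} = 15 - D$ ($p{\left(D \right)} = \left(-5 + 20\right) - D = 15 - D$)
$d{\left(K \right)} = 15 + 2 K - K \left(6 + K\right)$ ($d{\left(K \right)} = K - \left(-15 - K + K \left(6 + K\right)\right) = K + \left(15 + K - K \left(6 + K\right)\right) = 15 + 2 K - K \left(6 + K\right)$)
$d{\left(q \right)} - -373752 = \left(15 - \left(-474\right)^{2} - -1896\right) - -373752 = \left(15 - 224676 + 1896\right) + 373752 = -222765 + 373752 = 150987$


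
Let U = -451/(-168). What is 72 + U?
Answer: 12547/168 ≈ 74.685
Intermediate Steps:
U = 451/168 (U = -451*(-1/168) = 451/168 ≈ 2.6845)
72 + U = 72 + 451/168 = 12547/168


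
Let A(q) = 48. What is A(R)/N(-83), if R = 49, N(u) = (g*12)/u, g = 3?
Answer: -332/3 ≈ -110.67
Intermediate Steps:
N(u) = 36/u (N(u) = (3*12)/u = 36/u)
A(R)/N(-83) = 48/((36/(-83))) = 48/((36*(-1/83))) = 48/(-36/83) = 48*(-83/36) = -332/3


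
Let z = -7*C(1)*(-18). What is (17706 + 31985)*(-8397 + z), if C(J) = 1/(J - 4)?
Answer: -419342349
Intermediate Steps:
C(J) = 1/(-4 + J)
z = -42 (z = -7*(-18)/(-4 + 1) = -7*(-18)/(-3) = -(-7)*(-18)/3 = -7*6 = -42)
(17706 + 31985)*(-8397 + z) = (17706 + 31985)*(-8397 - 42) = 49691*(-8439) = -419342349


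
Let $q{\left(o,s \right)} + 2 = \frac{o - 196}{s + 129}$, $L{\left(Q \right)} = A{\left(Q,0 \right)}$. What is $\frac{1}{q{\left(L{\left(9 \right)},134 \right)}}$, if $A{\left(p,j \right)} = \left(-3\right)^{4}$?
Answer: $- \frac{263}{641} \approx -0.4103$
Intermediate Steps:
$A{\left(p,j \right)} = 81$
$L{\left(Q \right)} = 81$
$q{\left(o,s \right)} = -2 + \frac{-196 + o}{129 + s}$ ($q{\left(o,s \right)} = -2 + \frac{o - 196}{s + 129} = -2 + \frac{-196 + o}{129 + s}$)
$\frac{1}{q{\left(L{\left(9 \right)},134 \right)}} = \frac{1}{\frac{1}{129 + 134} \left(-454 + 81 - 268\right)} = \frac{1}{\frac{1}{263} \left(-454 + 81 - 268\right)} = \frac{1}{\frac{1}{263} \left(-641\right)} = \frac{1}{- \frac{641}{263}} = - \frac{263}{641}$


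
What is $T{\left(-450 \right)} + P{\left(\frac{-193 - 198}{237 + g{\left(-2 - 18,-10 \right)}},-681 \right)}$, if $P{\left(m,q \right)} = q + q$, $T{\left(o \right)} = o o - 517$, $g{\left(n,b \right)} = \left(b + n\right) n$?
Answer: $200621$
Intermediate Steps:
$g{\left(n,b \right)} = n \left(b + n\right)$
$T{\left(o \right)} = -517 + o^{2}$ ($T{\left(o \right)} = o^{2} - 517 = -517 + o^{2}$)
$P{\left(m,q \right)} = 2 q$
$T{\left(-450 \right)} + P{\left(\frac{-193 - 198}{237 + g{\left(-2 - 18,-10 \right)}},-681 \right)} = \left(-517 + \left(-450\right)^{2}\right) + 2 \left(-681\right) = \left(-517 + 202500\right) - 1362 = 201983 - 1362 = 200621$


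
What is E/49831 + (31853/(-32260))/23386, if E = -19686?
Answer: -14853342705803/37594118931160 ≈ -0.39510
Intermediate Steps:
E/49831 + (31853/(-32260))/23386 = -19686/49831 + (31853/(-32260))/23386 = -19686*1/49831 + (31853*(-1/32260))*(1/23386) = -19686/49831 - 31853/32260*1/23386 = -19686/49831 - 31853/754432360 = -14853342705803/37594118931160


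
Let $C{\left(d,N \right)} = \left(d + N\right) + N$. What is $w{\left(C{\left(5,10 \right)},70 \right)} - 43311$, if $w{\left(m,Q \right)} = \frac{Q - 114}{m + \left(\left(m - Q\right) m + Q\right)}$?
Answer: $- \frac{22305143}{515} \approx -43311.0$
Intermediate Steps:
$C{\left(d,N \right)} = d + 2 N$ ($C{\left(d,N \right)} = \left(N + d\right) + N = d + 2 N$)
$w{\left(m,Q \right)} = \frac{-114 + Q}{Q + m + m \left(m - Q\right)}$ ($w{\left(m,Q \right)} = \frac{-114 + Q}{m + \left(m \left(m - Q\right) + Q\right)} = \frac{-114 + Q}{m + \left(Q + m \left(m - Q\right)\right)} = \frac{-114 + Q}{Q + m + m \left(m - Q\right)}$)
$w{\left(C{\left(5,10 \right)},70 \right)} - 43311 = \frac{-114 + 70}{70 + \left(5 + 2 \cdot 10\right) + \left(5 + 2 \cdot 10\right)^{2} - 70 \left(5 + 2 \cdot 10\right)} - 43311 = \frac{1}{70 + \left(5 + 20\right) + \left(5 + 20\right)^{2} - 70 \left(5 + 20\right)} \left(-44\right) - 43311 = \frac{1}{70 + 25 + 25^{2} - 70 \cdot 25} \left(-44\right) - 43311 = \frac{1}{70 + 25 + 625 - 1750} \left(-44\right) - 43311 = \frac{1}{-1030} \left(-44\right) - 43311 = \left(- \frac{1}{1030}\right) \left(-44\right) - 43311 = \frac{22}{515} - 43311 = - \frac{22305143}{515}$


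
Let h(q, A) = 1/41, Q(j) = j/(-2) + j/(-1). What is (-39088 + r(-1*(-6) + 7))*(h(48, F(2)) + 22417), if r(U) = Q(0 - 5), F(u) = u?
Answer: -35918809389/41 ≈ -8.7607e+8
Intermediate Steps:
Q(j) = -3*j/2 (Q(j) = j*(-1/2) + j*(-1) = -j/2 - j = -3*j/2)
h(q, A) = 1/41
r(U) = 15/2 (r(U) = -3*(0 - 5)/2 = -3/2*(-5) = 15/2)
(-39088 + r(-1*(-6) + 7))*(h(48, F(2)) + 22417) = (-39088 + 15/2)*(1/41 + 22417) = -78161/2*919098/41 = -35918809389/41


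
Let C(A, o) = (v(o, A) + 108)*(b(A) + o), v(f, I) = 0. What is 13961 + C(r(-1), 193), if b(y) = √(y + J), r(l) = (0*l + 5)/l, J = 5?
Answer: 34805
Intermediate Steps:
r(l) = 5/l (r(l) = (0 + 5)/l = 5/l)
b(y) = √(5 + y) (b(y) = √(y + 5) = √(5 + y))
C(A, o) = 108*o + 108*√(5 + A) (C(A, o) = (0 + 108)*(√(5 + A) + o) = 108*(o + √(5 + A)) = 108*o + 108*√(5 + A))
13961 + C(r(-1), 193) = 13961 + (108*193 + 108*√(5 + 5/(-1))) = 13961 + (20844 + 108*√(5 + 5*(-1))) = 13961 + (20844 + 108*√(5 - 5)) = 13961 + (20844 + 108*√0) = 13961 + (20844 + 108*0) = 13961 + (20844 + 0) = 13961 + 20844 = 34805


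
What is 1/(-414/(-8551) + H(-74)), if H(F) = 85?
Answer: 8551/727249 ≈ 0.011758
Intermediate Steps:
1/(-414/(-8551) + H(-74)) = 1/(-414/(-8551) + 85) = 1/(-414*(-1/8551) + 85) = 1/(414/8551 + 85) = 1/(727249/8551) = 8551/727249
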